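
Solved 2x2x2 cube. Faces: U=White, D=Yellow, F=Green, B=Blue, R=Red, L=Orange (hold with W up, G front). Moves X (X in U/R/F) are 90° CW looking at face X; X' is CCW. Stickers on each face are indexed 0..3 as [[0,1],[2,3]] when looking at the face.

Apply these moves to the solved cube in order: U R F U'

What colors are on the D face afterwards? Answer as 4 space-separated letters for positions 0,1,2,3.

Answer: R R Y O

Derivation:
After move 1 (U): U=WWWW F=RRGG R=BBRR B=OOBB L=GGOO
After move 2 (R): R=RBRB U=WRWG F=RYGY D=YBYO B=WOWB
After move 3 (F): F=GRYY U=WROG R=WBGB D=RRYO L=GYOB
After move 4 (U'): U=RGWO F=GYYY R=GRGB B=WBWB L=WOOB
Query: D face = RRYO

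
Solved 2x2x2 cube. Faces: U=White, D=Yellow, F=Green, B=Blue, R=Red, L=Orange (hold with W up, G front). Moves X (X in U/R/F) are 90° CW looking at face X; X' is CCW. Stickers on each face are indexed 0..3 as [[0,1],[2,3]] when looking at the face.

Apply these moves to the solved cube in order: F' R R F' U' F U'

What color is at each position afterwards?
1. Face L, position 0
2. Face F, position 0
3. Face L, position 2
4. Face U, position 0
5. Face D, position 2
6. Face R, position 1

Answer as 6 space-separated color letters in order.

Answer: W G O R Y O

Derivation:
After move 1 (F'): F=GGGG U=WWRR R=YRYR D=OOYY L=OWOW
After move 2 (R): R=YYRR U=WGRG F=GOGY D=OBYB B=RBWB
After move 3 (R): R=RYRY U=WORY F=GBGB D=OWYR B=GBGB
After move 4 (F'): F=BBGG U=WORR R=WYOY D=WWYR L=OYOR
After move 5 (U'): U=ORWR F=OYGG R=BBOY B=WYGB L=GBOR
After move 6 (F): F=GOGY U=ORRB R=WBRY D=OBYR L=GWOW
After move 7 (U'): U=RBOR F=GWGY R=GORY B=WBGB L=WYOW
Query 1: L[0] = W
Query 2: F[0] = G
Query 3: L[2] = O
Query 4: U[0] = R
Query 5: D[2] = Y
Query 6: R[1] = O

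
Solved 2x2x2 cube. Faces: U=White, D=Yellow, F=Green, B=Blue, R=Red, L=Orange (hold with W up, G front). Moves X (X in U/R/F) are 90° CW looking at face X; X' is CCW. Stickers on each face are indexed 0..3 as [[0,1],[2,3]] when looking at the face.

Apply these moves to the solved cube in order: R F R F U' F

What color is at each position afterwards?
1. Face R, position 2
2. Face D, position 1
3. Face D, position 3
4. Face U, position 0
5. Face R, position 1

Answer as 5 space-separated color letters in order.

After move 1 (R): R=RRRR U=WGWG F=GYGY D=YBYB B=WBWB
After move 2 (F): F=GGYY U=WGOO R=WRGR D=RRYB L=OYOB
After move 3 (R): R=GWRR U=WGOY F=GRYB D=RWYW B=OBGB
After move 4 (F): F=YGBR U=WGBY R=OWYR D=RGYW L=OROW
After move 5 (U'): U=GYWB F=ORBR R=YGYR B=OWGB L=OBOW
After move 6 (F): F=BORR U=GYWB R=WGBR D=YYYW L=OROG
Query 1: R[2] = B
Query 2: D[1] = Y
Query 3: D[3] = W
Query 4: U[0] = G
Query 5: R[1] = G

Answer: B Y W G G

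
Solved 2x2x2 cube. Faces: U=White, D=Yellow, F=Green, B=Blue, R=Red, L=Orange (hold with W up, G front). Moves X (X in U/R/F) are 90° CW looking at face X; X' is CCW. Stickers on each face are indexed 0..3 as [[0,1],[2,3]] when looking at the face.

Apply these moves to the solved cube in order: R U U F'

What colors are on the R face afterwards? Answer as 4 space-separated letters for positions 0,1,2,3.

After move 1 (R): R=RRRR U=WGWG F=GYGY D=YBYB B=WBWB
After move 2 (U): U=WWGG F=RRGY R=WBRR B=OOWB L=GYOO
After move 3 (U): U=GWGW F=WBGY R=OORR B=GYWB L=RROO
After move 4 (F'): F=BYWG U=GWOR R=BOYR D=ROYB L=RWOG
Query: R face = BOYR

Answer: B O Y R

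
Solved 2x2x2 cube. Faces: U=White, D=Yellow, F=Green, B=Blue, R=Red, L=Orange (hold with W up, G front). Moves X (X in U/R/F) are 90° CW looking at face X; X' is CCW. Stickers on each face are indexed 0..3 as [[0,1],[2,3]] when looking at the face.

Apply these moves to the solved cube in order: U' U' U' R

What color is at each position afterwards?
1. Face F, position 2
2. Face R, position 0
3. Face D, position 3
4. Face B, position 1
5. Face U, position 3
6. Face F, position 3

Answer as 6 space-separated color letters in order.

After move 1 (U'): U=WWWW F=OOGG R=GGRR B=RRBB L=BBOO
After move 2 (U'): U=WWWW F=BBGG R=OORR B=GGBB L=RROO
After move 3 (U'): U=WWWW F=RRGG R=BBRR B=OOBB L=GGOO
After move 4 (R): R=RBRB U=WRWG F=RYGY D=YBYO B=WOWB
Query 1: F[2] = G
Query 2: R[0] = R
Query 3: D[3] = O
Query 4: B[1] = O
Query 5: U[3] = G
Query 6: F[3] = Y

Answer: G R O O G Y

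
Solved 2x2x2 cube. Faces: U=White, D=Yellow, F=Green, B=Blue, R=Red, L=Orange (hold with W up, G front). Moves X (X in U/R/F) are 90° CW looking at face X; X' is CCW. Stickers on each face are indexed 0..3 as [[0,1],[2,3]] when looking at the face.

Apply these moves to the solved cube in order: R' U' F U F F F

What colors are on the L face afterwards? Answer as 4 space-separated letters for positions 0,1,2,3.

Answer: G B O B

Derivation:
After move 1 (R'): R=RRRR U=WBWB F=GWGW D=YGYG B=YBYB
After move 2 (U'): U=BBWW F=OOGW R=GWRR B=RRYB L=YBOO
After move 3 (F): F=GOWO U=BBOB R=WWWR D=RGYG L=YYOG
After move 4 (U): U=OBBB F=WWWO R=RRWR B=YYYB L=GOOG
After move 5 (F): F=WWOW U=OBGO R=BRBR D=WRYG L=GROG
After move 6 (F): F=OWWW U=OBGR R=GROR D=BBYG L=GWOR
After move 7 (F): F=WOWW U=OBRW R=GRRR D=OGYG L=GBOB
Query: L face = GBOB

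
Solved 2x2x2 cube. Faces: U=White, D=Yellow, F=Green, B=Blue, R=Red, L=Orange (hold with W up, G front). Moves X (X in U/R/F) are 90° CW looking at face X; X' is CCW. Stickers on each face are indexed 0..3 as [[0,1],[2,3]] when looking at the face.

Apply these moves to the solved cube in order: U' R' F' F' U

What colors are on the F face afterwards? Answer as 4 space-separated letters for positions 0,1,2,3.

After move 1 (U'): U=WWWW F=OOGG R=GGRR B=RRBB L=BBOO
After move 2 (R'): R=GRGR U=WBWR F=OWGW D=YOYG B=YRYB
After move 3 (F'): F=WWOG U=WBGG R=ORYR D=BOYG L=BROW
After move 4 (F'): F=WGWO U=WBOY R=ORBR D=RWYG L=BGOG
After move 5 (U): U=OWYB F=ORWO R=YRBR B=BGYB L=WGOG
Query: F face = ORWO

Answer: O R W O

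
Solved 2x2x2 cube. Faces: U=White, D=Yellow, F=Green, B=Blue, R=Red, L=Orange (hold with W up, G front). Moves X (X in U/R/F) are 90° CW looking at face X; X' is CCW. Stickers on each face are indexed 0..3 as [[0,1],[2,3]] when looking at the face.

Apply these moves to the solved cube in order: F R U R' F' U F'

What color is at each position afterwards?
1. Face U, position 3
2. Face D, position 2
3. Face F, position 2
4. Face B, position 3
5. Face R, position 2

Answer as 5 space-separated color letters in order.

Answer: R Y W B R

Derivation:
After move 1 (F): F=GGGG U=WWOO R=WRWR D=RRYY L=OYOY
After move 2 (R): R=WWRR U=WGOG F=GRGY D=RBYB B=OBWB
After move 3 (U): U=OWGG F=WWGY R=OBRR B=OYWB L=GROY
After move 4 (R'): R=BROR U=OWGO F=WWGG D=RWYY B=BYBB
After move 5 (F'): F=WGWG U=OWBO R=WRRR D=RYYY L=GOOG
After move 6 (U): U=BOOW F=WRWG R=BYRR B=GOBB L=WGOG
After move 7 (F'): F=RGWW U=BOBR R=YYRR D=GGYY L=WWOO
Query 1: U[3] = R
Query 2: D[2] = Y
Query 3: F[2] = W
Query 4: B[3] = B
Query 5: R[2] = R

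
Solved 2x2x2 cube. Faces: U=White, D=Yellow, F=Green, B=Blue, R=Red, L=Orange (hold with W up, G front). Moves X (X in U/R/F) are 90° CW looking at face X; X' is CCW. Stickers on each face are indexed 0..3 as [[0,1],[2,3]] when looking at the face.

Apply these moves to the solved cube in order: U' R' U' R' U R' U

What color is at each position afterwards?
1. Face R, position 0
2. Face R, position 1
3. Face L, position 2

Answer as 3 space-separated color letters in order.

Answer: W R O

Derivation:
After move 1 (U'): U=WWWW F=OOGG R=GGRR B=RRBB L=BBOO
After move 2 (R'): R=GRGR U=WBWR F=OWGW D=YOYG B=YRYB
After move 3 (U'): U=BRWW F=BBGW R=OWGR B=GRYB L=YROO
After move 4 (R'): R=WROG U=BYWG F=BRGW D=YBYW B=GROB
After move 5 (U): U=WBGY F=WRGW R=GROG B=YROB L=BROO
After move 6 (R'): R=RGGO U=WOGY F=WBGY D=YRYW B=WRBB
After move 7 (U): U=GWYO F=RGGY R=WRGO B=BRBB L=WBOO
Query 1: R[0] = W
Query 2: R[1] = R
Query 3: L[2] = O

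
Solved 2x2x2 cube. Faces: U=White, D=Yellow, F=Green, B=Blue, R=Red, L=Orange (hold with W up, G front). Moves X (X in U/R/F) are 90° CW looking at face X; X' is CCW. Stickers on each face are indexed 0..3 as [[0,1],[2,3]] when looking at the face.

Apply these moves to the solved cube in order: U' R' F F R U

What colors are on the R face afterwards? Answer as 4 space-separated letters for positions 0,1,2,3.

Answer: Y R R R

Derivation:
After move 1 (U'): U=WWWW F=OOGG R=GGRR B=RRBB L=BBOO
After move 2 (R'): R=GRGR U=WBWR F=OWGW D=YOYG B=YRYB
After move 3 (F): F=GOWW U=WBOB R=WRRR D=GGYG L=BYOO
After move 4 (F): F=WGWO U=WBOY R=ORBR D=RWYG L=BGOG
After move 5 (R): R=BORR U=WGOO F=WWWG D=RYYY B=YRBB
After move 6 (U): U=OWOG F=BOWG R=YRRR B=BGBB L=WWOG
Query: R face = YRRR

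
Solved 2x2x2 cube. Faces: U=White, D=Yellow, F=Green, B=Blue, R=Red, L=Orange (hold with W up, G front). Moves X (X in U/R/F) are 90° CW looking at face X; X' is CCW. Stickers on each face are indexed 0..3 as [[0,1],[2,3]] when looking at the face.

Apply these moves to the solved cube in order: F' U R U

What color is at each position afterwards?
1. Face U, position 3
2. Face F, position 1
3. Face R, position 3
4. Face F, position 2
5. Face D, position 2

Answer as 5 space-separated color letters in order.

After move 1 (F'): F=GGGG U=WWRR R=YRYR D=OOYY L=OWOW
After move 2 (U): U=RWRW F=YRGG R=BBYR B=OWBB L=GGOW
After move 3 (R): R=YBRB U=RRRG F=YOGY D=OBYO B=WWWB
After move 4 (U): U=RRGR F=YBGY R=WWRB B=GGWB L=YOOW
Query 1: U[3] = R
Query 2: F[1] = B
Query 3: R[3] = B
Query 4: F[2] = G
Query 5: D[2] = Y

Answer: R B B G Y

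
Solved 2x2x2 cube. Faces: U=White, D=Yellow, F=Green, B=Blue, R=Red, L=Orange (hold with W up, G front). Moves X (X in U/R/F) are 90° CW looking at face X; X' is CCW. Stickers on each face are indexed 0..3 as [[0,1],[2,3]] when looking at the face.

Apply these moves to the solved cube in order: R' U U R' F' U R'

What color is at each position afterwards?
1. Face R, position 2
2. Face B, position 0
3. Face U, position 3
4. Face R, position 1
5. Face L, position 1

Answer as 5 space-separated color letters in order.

Answer: G W R R W

Derivation:
After move 1 (R'): R=RRRR U=WBWB F=GWGW D=YGYG B=YBYB
After move 2 (U): U=WWBB F=RRGW R=YBRR B=OOYB L=GWOO
After move 3 (U): U=BWBW F=YBGW R=OORR B=GWYB L=RROO
After move 4 (R'): R=OROR U=BYBG F=YWGW D=YBYW B=GWGB
After move 5 (F'): F=WWYG U=BYOO R=BRYR D=ROYW L=RGOB
After move 6 (U): U=OBOY F=BRYG R=GWYR B=RGGB L=WWOB
After move 7 (R'): R=WRGY U=OGOR F=BBYY D=RRYG B=WGOB
Query 1: R[2] = G
Query 2: B[0] = W
Query 3: U[3] = R
Query 4: R[1] = R
Query 5: L[1] = W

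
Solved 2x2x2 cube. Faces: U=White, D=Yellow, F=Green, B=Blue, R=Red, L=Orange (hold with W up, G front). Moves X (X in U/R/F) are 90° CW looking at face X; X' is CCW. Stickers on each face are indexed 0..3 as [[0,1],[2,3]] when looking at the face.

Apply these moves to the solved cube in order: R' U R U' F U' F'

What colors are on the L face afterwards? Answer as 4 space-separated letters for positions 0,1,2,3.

After move 1 (R'): R=RRRR U=WBWB F=GWGW D=YGYG B=YBYB
After move 2 (U): U=WWBB F=RRGW R=YBRR B=OOYB L=GWOO
After move 3 (R): R=RYRB U=WRBW F=RGGG D=YYYO B=BOWB
After move 4 (U'): U=RWWB F=GWGG R=RGRB B=RYWB L=BOOO
After move 5 (F): F=GGGW U=RWOO R=WGBB D=RRYO L=BYOY
After move 6 (U'): U=WORO F=BYGW R=GGBB B=WGWB L=RYOY
After move 7 (F'): F=YWBG U=WOGB R=RGRB D=YYYO L=ROOR
Query: L face = ROOR

Answer: R O O R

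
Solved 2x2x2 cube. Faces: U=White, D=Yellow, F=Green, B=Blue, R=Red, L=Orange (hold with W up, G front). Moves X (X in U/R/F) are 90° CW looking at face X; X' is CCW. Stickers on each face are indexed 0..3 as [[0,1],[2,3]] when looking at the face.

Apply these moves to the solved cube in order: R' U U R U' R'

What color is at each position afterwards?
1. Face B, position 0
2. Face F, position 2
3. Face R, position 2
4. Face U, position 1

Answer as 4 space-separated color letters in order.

After move 1 (R'): R=RRRR U=WBWB F=GWGW D=YGYG B=YBYB
After move 2 (U): U=WWBB F=RRGW R=YBRR B=OOYB L=GWOO
After move 3 (U): U=BWBW F=YBGW R=OORR B=GWYB L=RROO
After move 4 (R): R=RORO U=BBBW F=YGGG D=YYYG B=WWWB
After move 5 (U'): U=BWBB F=RRGG R=YGRO B=ROWB L=WWOO
After move 6 (R'): R=GOYR U=BWBR F=RWGB D=YRYG B=GOYB
Query 1: B[0] = G
Query 2: F[2] = G
Query 3: R[2] = Y
Query 4: U[1] = W

Answer: G G Y W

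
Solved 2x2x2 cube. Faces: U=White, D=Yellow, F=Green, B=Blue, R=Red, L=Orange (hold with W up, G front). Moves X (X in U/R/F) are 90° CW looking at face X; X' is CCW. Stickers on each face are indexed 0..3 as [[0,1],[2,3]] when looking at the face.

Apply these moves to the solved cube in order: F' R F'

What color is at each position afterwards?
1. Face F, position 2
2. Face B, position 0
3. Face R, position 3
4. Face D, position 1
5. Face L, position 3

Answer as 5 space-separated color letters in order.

After move 1 (F'): F=GGGG U=WWRR R=YRYR D=OOYY L=OWOW
After move 2 (R): R=YYRR U=WGRG F=GOGY D=OBYB B=RBWB
After move 3 (F'): F=OYGG U=WGYR R=BYOR D=WWYB L=OGOR
Query 1: F[2] = G
Query 2: B[0] = R
Query 3: R[3] = R
Query 4: D[1] = W
Query 5: L[3] = R

Answer: G R R W R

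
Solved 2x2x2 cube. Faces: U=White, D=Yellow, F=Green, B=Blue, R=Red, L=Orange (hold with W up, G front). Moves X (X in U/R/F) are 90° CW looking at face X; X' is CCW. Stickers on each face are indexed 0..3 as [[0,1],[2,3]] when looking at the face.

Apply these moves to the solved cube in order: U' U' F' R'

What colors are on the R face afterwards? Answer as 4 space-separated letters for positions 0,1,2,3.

Answer: O R Y Y

Derivation:
After move 1 (U'): U=WWWW F=OOGG R=GGRR B=RRBB L=BBOO
After move 2 (U'): U=WWWW F=BBGG R=OORR B=GGBB L=RROO
After move 3 (F'): F=BGBG U=WWOR R=YOYR D=ROYY L=RWOW
After move 4 (R'): R=ORYY U=WBOG F=BWBR D=RGYG B=YGOB
Query: R face = ORYY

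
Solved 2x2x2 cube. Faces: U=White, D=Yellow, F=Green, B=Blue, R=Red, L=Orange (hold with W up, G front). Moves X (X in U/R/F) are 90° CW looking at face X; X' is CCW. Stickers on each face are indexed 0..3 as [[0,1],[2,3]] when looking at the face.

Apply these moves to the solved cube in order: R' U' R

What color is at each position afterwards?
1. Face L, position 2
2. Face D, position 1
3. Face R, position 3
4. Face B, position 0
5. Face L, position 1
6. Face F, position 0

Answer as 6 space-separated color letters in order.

After move 1 (R'): R=RRRR U=WBWB F=GWGW D=YGYG B=YBYB
After move 2 (U'): U=BBWW F=OOGW R=GWRR B=RRYB L=YBOO
After move 3 (R): R=RGRW U=BOWW F=OGGG D=YYYR B=WRBB
Query 1: L[2] = O
Query 2: D[1] = Y
Query 3: R[3] = W
Query 4: B[0] = W
Query 5: L[1] = B
Query 6: F[0] = O

Answer: O Y W W B O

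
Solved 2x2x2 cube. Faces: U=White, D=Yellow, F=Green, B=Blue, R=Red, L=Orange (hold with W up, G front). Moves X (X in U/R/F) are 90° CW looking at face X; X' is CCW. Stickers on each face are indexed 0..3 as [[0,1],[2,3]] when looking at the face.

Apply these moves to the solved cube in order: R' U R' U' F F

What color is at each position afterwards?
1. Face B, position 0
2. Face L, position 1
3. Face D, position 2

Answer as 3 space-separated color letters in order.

Answer: B Y Y

Derivation:
After move 1 (R'): R=RRRR U=WBWB F=GWGW D=YGYG B=YBYB
After move 2 (U): U=WWBB F=RRGW R=YBRR B=OOYB L=GWOO
After move 3 (R'): R=BRYR U=WYBO F=RWGB D=YRYW B=GOGB
After move 4 (U'): U=YOWB F=GWGB R=RWYR B=BRGB L=GOOO
After move 5 (F): F=GGBW U=YOOO R=WWBR D=YRYW L=GYOR
After move 6 (F): F=BGWG U=YORY R=OWOR D=BWYW L=GYOR
Query 1: B[0] = B
Query 2: L[1] = Y
Query 3: D[2] = Y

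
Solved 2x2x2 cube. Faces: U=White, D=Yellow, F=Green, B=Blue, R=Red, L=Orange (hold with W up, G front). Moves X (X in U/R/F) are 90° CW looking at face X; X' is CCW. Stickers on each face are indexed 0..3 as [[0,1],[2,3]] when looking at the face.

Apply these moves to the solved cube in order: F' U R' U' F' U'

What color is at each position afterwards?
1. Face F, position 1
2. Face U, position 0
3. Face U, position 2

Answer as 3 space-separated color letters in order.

After move 1 (F'): F=GGGG U=WWRR R=YRYR D=OOYY L=OWOW
After move 2 (U): U=RWRW F=YRGG R=BBYR B=OWBB L=GGOW
After move 3 (R'): R=BRBY U=RBRO F=YWGW D=ORYG B=YWOB
After move 4 (U'): U=BORR F=GGGW R=YWBY B=BROB L=YWOW
After move 5 (F'): F=GWGG U=BOYB R=RWOY D=WWYG L=YROR
After move 6 (U'): U=OBBY F=YRGG R=GWOY B=RWOB L=BROR
Query 1: F[1] = R
Query 2: U[0] = O
Query 3: U[2] = B

Answer: R O B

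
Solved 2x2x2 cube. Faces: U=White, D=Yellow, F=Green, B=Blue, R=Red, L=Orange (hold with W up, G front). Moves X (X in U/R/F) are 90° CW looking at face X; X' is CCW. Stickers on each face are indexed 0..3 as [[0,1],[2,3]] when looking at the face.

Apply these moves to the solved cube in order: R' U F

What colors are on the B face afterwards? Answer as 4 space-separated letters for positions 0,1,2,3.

Answer: O O Y B

Derivation:
After move 1 (R'): R=RRRR U=WBWB F=GWGW D=YGYG B=YBYB
After move 2 (U): U=WWBB F=RRGW R=YBRR B=OOYB L=GWOO
After move 3 (F): F=GRWR U=WWOW R=BBBR D=RYYG L=GYOG
Query: B face = OOYB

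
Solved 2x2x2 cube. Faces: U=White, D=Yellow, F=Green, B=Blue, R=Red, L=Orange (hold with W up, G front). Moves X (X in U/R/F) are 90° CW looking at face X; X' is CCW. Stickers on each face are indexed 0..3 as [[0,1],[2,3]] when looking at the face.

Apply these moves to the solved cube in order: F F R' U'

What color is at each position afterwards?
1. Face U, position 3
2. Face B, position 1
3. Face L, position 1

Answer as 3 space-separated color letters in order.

Answer: Y R B

Derivation:
After move 1 (F): F=GGGG U=WWOO R=WRWR D=RRYY L=OYOY
After move 2 (F): F=GGGG U=WWYY R=OROR D=WWYY L=OROR
After move 3 (R'): R=RROO U=WBYB F=GWGY D=WGYG B=YBWB
After move 4 (U'): U=BBWY F=ORGY R=GWOO B=RRWB L=YBOR
Query 1: U[3] = Y
Query 2: B[1] = R
Query 3: L[1] = B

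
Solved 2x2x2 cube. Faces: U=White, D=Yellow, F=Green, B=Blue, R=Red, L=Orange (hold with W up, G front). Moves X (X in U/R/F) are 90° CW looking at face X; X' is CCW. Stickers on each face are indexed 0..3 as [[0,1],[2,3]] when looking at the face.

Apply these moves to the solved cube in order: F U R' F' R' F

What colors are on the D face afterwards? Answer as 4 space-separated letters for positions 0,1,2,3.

After move 1 (F): F=GGGG U=WWOO R=WRWR D=RRYY L=OYOY
After move 2 (U): U=OWOW F=WRGG R=BBWR B=OYBB L=GGOY
After move 3 (R'): R=BRBW U=OBOO F=WWGW D=RRYG B=YYRB
After move 4 (F'): F=WWWG U=OBBB R=RRRW D=GYYG L=GOOO
After move 5 (R'): R=RWRR U=ORBY F=WBWB D=GWYG B=GYYB
After move 6 (F): F=WWBB U=OROO R=BWYR D=RRYG L=GGOW
Query: D face = RRYG

Answer: R R Y G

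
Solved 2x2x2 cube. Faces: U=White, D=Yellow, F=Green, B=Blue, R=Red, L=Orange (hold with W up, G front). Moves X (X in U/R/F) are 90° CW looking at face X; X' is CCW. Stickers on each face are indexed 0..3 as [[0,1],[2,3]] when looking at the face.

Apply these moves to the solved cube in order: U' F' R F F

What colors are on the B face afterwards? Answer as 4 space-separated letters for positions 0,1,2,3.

Answer: R R W B

Derivation:
After move 1 (U'): U=WWWW F=OOGG R=GGRR B=RRBB L=BBOO
After move 2 (F'): F=OGOG U=WWGR R=YGYR D=BOYY L=BWOW
After move 3 (R): R=YYRG U=WGGG F=OOOY D=BBYR B=RRWB
After move 4 (F): F=OOYO U=WGWW R=GYGG D=RYYR L=BBOB
After move 5 (F): F=YOOO U=WGBB R=WYWG D=GGYR L=BROY
Query: B face = RRWB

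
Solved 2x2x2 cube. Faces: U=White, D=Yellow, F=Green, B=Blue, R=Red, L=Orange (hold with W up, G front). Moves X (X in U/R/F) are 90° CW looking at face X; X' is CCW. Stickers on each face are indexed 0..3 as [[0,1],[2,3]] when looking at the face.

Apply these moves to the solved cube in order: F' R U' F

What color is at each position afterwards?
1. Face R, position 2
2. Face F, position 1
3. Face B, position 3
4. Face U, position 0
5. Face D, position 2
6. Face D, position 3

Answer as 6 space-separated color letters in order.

Answer: R O B G Y B

Derivation:
After move 1 (F'): F=GGGG U=WWRR R=YRYR D=OOYY L=OWOW
After move 2 (R): R=YYRR U=WGRG F=GOGY D=OBYB B=RBWB
After move 3 (U'): U=GGWR F=OWGY R=GORR B=YYWB L=RBOW
After move 4 (F): F=GOYW U=GGWB R=WORR D=RGYB L=ROOB
Query 1: R[2] = R
Query 2: F[1] = O
Query 3: B[3] = B
Query 4: U[0] = G
Query 5: D[2] = Y
Query 6: D[3] = B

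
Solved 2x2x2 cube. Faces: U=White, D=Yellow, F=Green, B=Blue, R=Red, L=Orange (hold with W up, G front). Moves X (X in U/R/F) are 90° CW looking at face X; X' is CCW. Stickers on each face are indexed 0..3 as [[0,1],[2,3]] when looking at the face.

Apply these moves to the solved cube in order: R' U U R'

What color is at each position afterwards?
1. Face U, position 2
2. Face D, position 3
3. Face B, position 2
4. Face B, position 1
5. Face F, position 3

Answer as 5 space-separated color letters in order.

After move 1 (R'): R=RRRR U=WBWB F=GWGW D=YGYG B=YBYB
After move 2 (U): U=WWBB F=RRGW R=YBRR B=OOYB L=GWOO
After move 3 (U): U=BWBW F=YBGW R=OORR B=GWYB L=RROO
After move 4 (R'): R=OROR U=BYBG F=YWGW D=YBYW B=GWGB
Query 1: U[2] = B
Query 2: D[3] = W
Query 3: B[2] = G
Query 4: B[1] = W
Query 5: F[3] = W

Answer: B W G W W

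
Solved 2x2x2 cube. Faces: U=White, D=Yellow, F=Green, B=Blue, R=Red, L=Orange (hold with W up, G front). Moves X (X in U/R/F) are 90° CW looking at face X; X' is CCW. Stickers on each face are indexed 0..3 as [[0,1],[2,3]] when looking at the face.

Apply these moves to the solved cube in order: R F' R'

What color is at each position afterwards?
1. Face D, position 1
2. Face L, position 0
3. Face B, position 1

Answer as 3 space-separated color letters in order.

After move 1 (R): R=RRRR U=WGWG F=GYGY D=YBYB B=WBWB
After move 2 (F'): F=YYGG U=WGRR R=BRYR D=OOYB L=OGOW
After move 3 (R'): R=RRBY U=WWRW F=YGGR D=OYYG B=BBOB
Query 1: D[1] = Y
Query 2: L[0] = O
Query 3: B[1] = B

Answer: Y O B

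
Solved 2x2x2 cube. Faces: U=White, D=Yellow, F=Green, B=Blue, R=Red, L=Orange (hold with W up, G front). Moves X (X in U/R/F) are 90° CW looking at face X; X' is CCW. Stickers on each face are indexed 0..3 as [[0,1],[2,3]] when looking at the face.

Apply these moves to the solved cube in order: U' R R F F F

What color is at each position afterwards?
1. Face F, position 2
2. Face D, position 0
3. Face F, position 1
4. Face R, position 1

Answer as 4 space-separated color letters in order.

After move 1 (U'): U=WWWW F=OOGG R=GGRR B=RRBB L=BBOO
After move 2 (R): R=RGRG U=WOWG F=OYGY D=YBYR B=WRWB
After move 3 (R): R=RRGG U=WYWY F=OBGR D=YWYW B=GROB
After move 4 (F): F=GORB U=WYOB R=WRYG D=GRYW L=BYOW
After move 5 (F): F=RGBO U=WYWY R=ORBG D=YWYW L=BGOR
After move 6 (F): F=BROG U=WYRG R=WRYG D=BOYW L=BYOW
Query 1: F[2] = O
Query 2: D[0] = B
Query 3: F[1] = R
Query 4: R[1] = R

Answer: O B R R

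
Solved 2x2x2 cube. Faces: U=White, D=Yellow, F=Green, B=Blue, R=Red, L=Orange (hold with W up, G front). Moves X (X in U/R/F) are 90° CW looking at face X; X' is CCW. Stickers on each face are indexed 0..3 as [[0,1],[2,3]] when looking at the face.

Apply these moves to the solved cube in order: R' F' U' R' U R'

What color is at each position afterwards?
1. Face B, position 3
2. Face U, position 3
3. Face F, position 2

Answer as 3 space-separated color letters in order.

After move 1 (R'): R=RRRR U=WBWB F=GWGW D=YGYG B=YBYB
After move 2 (F'): F=WWGG U=WBRR R=GRYR D=OOYG L=OBOW
After move 3 (U'): U=BRWR F=OBGG R=WWYR B=GRYB L=YBOW
After move 4 (R'): R=WRWY U=BYWG F=ORGR D=OBYG B=GROB
After move 5 (U): U=WBGY F=WRGR R=GRWY B=YBOB L=OROW
After move 6 (R'): R=RYGW U=WOGY F=WBGY D=ORYR B=GBBB
Query 1: B[3] = B
Query 2: U[3] = Y
Query 3: F[2] = G

Answer: B Y G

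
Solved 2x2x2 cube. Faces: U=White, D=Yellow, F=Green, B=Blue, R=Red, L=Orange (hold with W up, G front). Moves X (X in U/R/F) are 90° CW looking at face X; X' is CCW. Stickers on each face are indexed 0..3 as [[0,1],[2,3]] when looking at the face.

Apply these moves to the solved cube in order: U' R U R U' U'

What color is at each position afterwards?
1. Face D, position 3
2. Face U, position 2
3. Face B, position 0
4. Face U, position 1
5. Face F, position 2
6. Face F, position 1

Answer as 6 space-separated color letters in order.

After move 1 (U'): U=WWWW F=OOGG R=GGRR B=RRBB L=BBOO
After move 2 (R): R=RGRG U=WOWG F=OYGY D=YBYR B=WRWB
After move 3 (U): U=WWGO F=RGGY R=WRRG B=BBWB L=OYOO
After move 4 (R): R=RWGR U=WGGY F=RBGR D=YWYB B=OBWB
After move 5 (U'): U=GYWG F=OYGR R=RBGR B=RWWB L=OBOO
After move 6 (U'): U=YGGW F=OBGR R=OYGR B=RBWB L=RWOO
Query 1: D[3] = B
Query 2: U[2] = G
Query 3: B[0] = R
Query 4: U[1] = G
Query 5: F[2] = G
Query 6: F[1] = B

Answer: B G R G G B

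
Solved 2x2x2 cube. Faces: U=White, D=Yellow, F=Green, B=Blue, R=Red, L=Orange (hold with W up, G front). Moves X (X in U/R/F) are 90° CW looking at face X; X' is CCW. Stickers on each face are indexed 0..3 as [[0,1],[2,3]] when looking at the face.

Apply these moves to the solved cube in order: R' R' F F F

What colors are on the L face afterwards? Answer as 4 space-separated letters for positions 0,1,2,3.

After move 1 (R'): R=RRRR U=WBWB F=GWGW D=YGYG B=YBYB
After move 2 (R'): R=RRRR U=WYWY F=GBGB D=YWYW B=GBGB
After move 3 (F): F=GGBB U=WYOO R=WRYR D=RRYW L=OYOW
After move 4 (F): F=BGBG U=WYWY R=OROR D=YWYW L=OROR
After move 5 (F): F=BBGG U=WYRR R=WRYR D=OOYW L=OYOW
Query: L face = OYOW

Answer: O Y O W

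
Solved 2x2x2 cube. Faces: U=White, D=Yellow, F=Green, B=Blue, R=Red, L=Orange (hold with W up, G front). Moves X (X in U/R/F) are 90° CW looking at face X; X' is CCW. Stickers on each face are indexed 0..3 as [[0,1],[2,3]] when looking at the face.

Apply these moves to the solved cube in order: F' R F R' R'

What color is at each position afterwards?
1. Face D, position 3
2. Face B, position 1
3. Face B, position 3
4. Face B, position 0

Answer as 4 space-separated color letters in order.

Answer: W B B O

Derivation:
After move 1 (F'): F=GGGG U=WWRR R=YRYR D=OOYY L=OWOW
After move 2 (R): R=YYRR U=WGRG F=GOGY D=OBYB B=RBWB
After move 3 (F): F=GGYO U=WGWW R=RYGR D=RYYB L=OOOB
After move 4 (R'): R=YRRG U=WWWR F=GGYW D=RGYO B=BBYB
After move 5 (R'): R=RGYR U=WYWB F=GWYR D=RGYW B=OBGB
Query 1: D[3] = W
Query 2: B[1] = B
Query 3: B[3] = B
Query 4: B[0] = O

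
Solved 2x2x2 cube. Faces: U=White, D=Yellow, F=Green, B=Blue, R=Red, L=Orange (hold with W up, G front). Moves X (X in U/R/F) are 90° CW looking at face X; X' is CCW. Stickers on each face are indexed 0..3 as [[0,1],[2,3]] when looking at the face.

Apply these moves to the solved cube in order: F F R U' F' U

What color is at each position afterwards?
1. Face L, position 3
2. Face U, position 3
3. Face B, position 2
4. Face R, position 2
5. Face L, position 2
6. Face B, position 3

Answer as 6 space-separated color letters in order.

Answer: W G W W O B

Derivation:
After move 1 (F): F=GGGG U=WWOO R=WRWR D=RRYY L=OYOY
After move 2 (F): F=GGGG U=WWYY R=OROR D=WWYY L=OROR
After move 3 (R): R=OORR U=WGYG F=GWGY D=WBYB B=YBWB
After move 4 (U'): U=GGWY F=ORGY R=GWRR B=OOWB L=YBOR
After move 5 (F'): F=RYOG U=GGGR R=BWWR D=BRYB L=YYOW
After move 6 (U): U=GGRG F=BWOG R=OOWR B=YYWB L=RYOW
Query 1: L[3] = W
Query 2: U[3] = G
Query 3: B[2] = W
Query 4: R[2] = W
Query 5: L[2] = O
Query 6: B[3] = B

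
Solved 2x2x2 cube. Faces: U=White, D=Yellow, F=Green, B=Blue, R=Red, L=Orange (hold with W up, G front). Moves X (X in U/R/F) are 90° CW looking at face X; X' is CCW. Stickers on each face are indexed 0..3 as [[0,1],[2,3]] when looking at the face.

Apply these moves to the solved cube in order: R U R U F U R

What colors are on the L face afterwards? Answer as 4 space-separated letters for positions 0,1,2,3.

Answer: G R O W

Derivation:
After move 1 (R): R=RRRR U=WGWG F=GYGY D=YBYB B=WBWB
After move 2 (U): U=WWGG F=RRGY R=WBRR B=OOWB L=GYOO
After move 3 (R): R=RWRB U=WRGY F=RBGB D=YWYO B=GOWB
After move 4 (U): U=GWYR F=RWGB R=GORB B=GYWB L=RBOO
After move 5 (F): F=GRBW U=GWOB R=YORB D=RGYO L=RYOW
After move 6 (U): U=OGBW F=YOBW R=GYRB B=RYWB L=GROW
After move 7 (R): R=RGBY U=OOBW F=YGBO D=RWYR B=WYGB
Query: L face = GROW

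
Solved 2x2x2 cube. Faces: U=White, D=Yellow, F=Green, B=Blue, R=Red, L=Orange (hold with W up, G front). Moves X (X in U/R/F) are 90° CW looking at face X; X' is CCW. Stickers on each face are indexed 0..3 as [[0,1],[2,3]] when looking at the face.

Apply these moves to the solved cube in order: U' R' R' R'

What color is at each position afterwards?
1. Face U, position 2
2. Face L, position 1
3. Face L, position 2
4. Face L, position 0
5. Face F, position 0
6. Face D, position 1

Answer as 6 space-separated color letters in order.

Answer: W B O B O B

Derivation:
After move 1 (U'): U=WWWW F=OOGG R=GGRR B=RRBB L=BBOO
After move 2 (R'): R=GRGR U=WBWR F=OWGW D=YOYG B=YRYB
After move 3 (R'): R=RRGG U=WYWY F=OBGR D=YWYW B=GROB
After move 4 (R'): R=RGRG U=WOWG F=OYGY D=YBYR B=WRWB
Query 1: U[2] = W
Query 2: L[1] = B
Query 3: L[2] = O
Query 4: L[0] = B
Query 5: F[0] = O
Query 6: D[1] = B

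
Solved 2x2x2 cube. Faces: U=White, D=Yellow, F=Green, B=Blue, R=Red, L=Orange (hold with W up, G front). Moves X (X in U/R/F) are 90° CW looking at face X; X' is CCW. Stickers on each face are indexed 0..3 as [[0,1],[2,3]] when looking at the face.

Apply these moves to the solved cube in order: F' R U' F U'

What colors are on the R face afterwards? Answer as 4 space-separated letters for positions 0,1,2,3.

Answer: G O R R

Derivation:
After move 1 (F'): F=GGGG U=WWRR R=YRYR D=OOYY L=OWOW
After move 2 (R): R=YYRR U=WGRG F=GOGY D=OBYB B=RBWB
After move 3 (U'): U=GGWR F=OWGY R=GORR B=YYWB L=RBOW
After move 4 (F): F=GOYW U=GGWB R=WORR D=RGYB L=ROOB
After move 5 (U'): U=GBGW F=ROYW R=GORR B=WOWB L=YYOB
Query: R face = GORR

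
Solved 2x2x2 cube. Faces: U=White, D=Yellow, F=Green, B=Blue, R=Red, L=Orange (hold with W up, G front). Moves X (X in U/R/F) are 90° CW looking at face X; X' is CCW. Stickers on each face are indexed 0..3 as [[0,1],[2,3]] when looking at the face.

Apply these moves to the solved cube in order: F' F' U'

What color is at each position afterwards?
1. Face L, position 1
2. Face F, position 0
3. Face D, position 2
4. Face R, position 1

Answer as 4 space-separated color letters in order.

After move 1 (F'): F=GGGG U=WWRR R=YRYR D=OOYY L=OWOW
After move 2 (F'): F=GGGG U=WWYY R=OROR D=WWYY L=OROR
After move 3 (U'): U=WYWY F=ORGG R=GGOR B=ORBB L=BBOR
Query 1: L[1] = B
Query 2: F[0] = O
Query 3: D[2] = Y
Query 4: R[1] = G

Answer: B O Y G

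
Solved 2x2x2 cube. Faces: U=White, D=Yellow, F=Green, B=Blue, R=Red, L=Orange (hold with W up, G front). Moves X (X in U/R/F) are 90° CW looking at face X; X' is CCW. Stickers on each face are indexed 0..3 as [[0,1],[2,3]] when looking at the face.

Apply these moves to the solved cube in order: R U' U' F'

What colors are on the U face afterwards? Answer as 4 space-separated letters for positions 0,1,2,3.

Answer: G W O R

Derivation:
After move 1 (R): R=RRRR U=WGWG F=GYGY D=YBYB B=WBWB
After move 2 (U'): U=GGWW F=OOGY R=GYRR B=RRWB L=WBOO
After move 3 (U'): U=GWGW F=WBGY R=OORR B=GYWB L=RROO
After move 4 (F'): F=BYWG U=GWOR R=BOYR D=ROYB L=RWOG
Query: U face = GWOR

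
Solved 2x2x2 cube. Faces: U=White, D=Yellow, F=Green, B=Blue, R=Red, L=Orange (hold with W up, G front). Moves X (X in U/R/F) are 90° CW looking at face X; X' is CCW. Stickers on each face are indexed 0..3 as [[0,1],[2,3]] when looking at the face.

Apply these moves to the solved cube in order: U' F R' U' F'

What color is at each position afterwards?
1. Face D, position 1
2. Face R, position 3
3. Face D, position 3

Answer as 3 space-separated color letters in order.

Answer: Y W O

Derivation:
After move 1 (U'): U=WWWW F=OOGG R=GGRR B=RRBB L=BBOO
After move 2 (F): F=GOGO U=WWOB R=WGWR D=RGYY L=BYOY
After move 3 (R'): R=GRWW U=WBOR F=GWGB D=ROYO B=YRGB
After move 4 (U'): U=BRWO F=BYGB R=GWWW B=GRGB L=YROY
After move 5 (F'): F=YBBG U=BRGW R=OWRW D=RYYO L=YOOW
Query 1: D[1] = Y
Query 2: R[3] = W
Query 3: D[3] = O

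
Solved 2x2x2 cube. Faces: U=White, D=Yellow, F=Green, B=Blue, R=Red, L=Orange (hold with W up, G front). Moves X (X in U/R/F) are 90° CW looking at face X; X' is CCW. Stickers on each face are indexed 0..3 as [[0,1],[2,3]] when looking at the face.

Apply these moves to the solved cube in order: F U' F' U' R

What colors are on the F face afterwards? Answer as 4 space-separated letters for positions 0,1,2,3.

After move 1 (F): F=GGGG U=WWOO R=WRWR D=RRYY L=OYOY
After move 2 (U'): U=WOWO F=OYGG R=GGWR B=WRBB L=BBOY
After move 3 (F'): F=YGOG U=WOGW R=RGRR D=BYYY L=BOOW
After move 4 (U'): U=OWWG F=BOOG R=YGRR B=RGBB L=WROW
After move 5 (R): R=RYRG U=OOWG F=BYOY D=BBYR B=GGWB
Query: F face = BYOY

Answer: B Y O Y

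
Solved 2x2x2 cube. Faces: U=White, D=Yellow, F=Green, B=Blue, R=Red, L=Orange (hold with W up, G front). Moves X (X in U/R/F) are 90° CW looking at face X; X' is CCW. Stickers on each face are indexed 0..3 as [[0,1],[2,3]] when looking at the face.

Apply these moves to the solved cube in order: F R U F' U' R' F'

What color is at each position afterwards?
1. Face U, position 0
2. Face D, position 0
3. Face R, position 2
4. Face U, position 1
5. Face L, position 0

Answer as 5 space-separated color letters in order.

After move 1 (F): F=GGGG U=WWOO R=WRWR D=RRYY L=OYOY
After move 2 (R): R=WWRR U=WGOG F=GRGY D=RBYB B=OBWB
After move 3 (U): U=OWGG F=WWGY R=OBRR B=OYWB L=GROY
After move 4 (F'): F=WYWG U=OWOR R=BBRR D=RYYB L=GGOG
After move 5 (U'): U=WROO F=GGWG R=WYRR B=BBWB L=OYOG
After move 6 (R'): R=YRWR U=WWOB F=GRWO D=RGYG B=BBYB
After move 7 (F'): F=ROGW U=WWYW R=GRRR D=YGYG L=OBOO
Query 1: U[0] = W
Query 2: D[0] = Y
Query 3: R[2] = R
Query 4: U[1] = W
Query 5: L[0] = O

Answer: W Y R W O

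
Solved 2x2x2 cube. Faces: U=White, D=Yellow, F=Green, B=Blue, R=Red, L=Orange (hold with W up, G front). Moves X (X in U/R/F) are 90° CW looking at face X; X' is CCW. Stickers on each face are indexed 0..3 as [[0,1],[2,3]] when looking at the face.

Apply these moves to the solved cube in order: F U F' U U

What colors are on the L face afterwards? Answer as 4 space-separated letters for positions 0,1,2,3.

After move 1 (F): F=GGGG U=WWOO R=WRWR D=RRYY L=OYOY
After move 2 (U): U=OWOW F=WRGG R=BBWR B=OYBB L=GGOY
After move 3 (F'): F=RGWG U=OWBW R=RBRR D=GYYY L=GWOO
After move 4 (U): U=BOWW F=RBWG R=OYRR B=GWBB L=RGOO
After move 5 (U): U=WBWO F=OYWG R=GWRR B=RGBB L=RBOO
Query: L face = RBOO

Answer: R B O O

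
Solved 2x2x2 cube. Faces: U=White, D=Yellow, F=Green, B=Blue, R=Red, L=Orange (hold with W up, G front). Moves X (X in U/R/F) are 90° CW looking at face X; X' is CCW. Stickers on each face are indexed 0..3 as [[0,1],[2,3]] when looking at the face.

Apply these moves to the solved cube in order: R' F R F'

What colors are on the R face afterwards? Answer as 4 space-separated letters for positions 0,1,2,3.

After move 1 (R'): R=RRRR U=WBWB F=GWGW D=YGYG B=YBYB
After move 2 (F): F=GGWW U=WBOO R=WRBR D=RRYG L=OYOG
After move 3 (R): R=BWRR U=WGOW F=GRWG D=RYYY B=OBBB
After move 4 (F'): F=RGGW U=WGBR R=YWRR D=YGYY L=OWOO
Query: R face = YWRR

Answer: Y W R R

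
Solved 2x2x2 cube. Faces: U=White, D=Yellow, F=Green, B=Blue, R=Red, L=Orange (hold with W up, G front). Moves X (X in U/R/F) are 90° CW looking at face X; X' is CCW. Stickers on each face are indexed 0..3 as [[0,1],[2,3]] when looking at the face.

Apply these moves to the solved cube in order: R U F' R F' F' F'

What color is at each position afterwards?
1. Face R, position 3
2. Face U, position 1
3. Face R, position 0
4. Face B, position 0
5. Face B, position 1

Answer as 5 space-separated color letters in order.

After move 1 (R): R=RRRR U=WGWG F=GYGY D=YBYB B=WBWB
After move 2 (U): U=WWGG F=RRGY R=WBRR B=OOWB L=GYOO
After move 3 (F'): F=RYRG U=WWWR R=BBYR D=YOYB L=GGOG
After move 4 (R): R=YBRB U=WYWG F=RORB D=YWYO B=ROWB
After move 5 (F'): F=OBRR U=WYYR R=WBYB D=GGYO L=GGOW
After move 6 (F'): F=BROR U=WYWY R=GBGB D=GWYO L=GROY
After move 7 (F'): F=RRBO U=WYGG R=WBGB D=RYYO L=GYOW
Query 1: R[3] = B
Query 2: U[1] = Y
Query 3: R[0] = W
Query 4: B[0] = R
Query 5: B[1] = O

Answer: B Y W R O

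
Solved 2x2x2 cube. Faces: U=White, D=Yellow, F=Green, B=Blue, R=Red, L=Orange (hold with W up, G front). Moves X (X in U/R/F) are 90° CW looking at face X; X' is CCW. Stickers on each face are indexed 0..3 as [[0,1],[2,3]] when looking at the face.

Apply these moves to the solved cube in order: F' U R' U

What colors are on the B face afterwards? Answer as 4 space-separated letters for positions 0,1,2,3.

Answer: G G O B

Derivation:
After move 1 (F'): F=GGGG U=WWRR R=YRYR D=OOYY L=OWOW
After move 2 (U): U=RWRW F=YRGG R=BBYR B=OWBB L=GGOW
After move 3 (R'): R=BRBY U=RBRO F=YWGW D=ORYG B=YWOB
After move 4 (U): U=RROB F=BRGW R=YWBY B=GGOB L=YWOW
Query: B face = GGOB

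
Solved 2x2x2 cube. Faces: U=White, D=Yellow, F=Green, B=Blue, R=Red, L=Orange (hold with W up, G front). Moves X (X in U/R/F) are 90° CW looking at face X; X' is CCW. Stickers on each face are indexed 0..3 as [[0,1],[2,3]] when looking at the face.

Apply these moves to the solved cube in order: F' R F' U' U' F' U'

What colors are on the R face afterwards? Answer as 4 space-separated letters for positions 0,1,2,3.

Answer: B G W R

Derivation:
After move 1 (F'): F=GGGG U=WWRR R=YRYR D=OOYY L=OWOW
After move 2 (R): R=YYRR U=WGRG F=GOGY D=OBYB B=RBWB
After move 3 (F'): F=OYGG U=WGYR R=BYOR D=WWYB L=OGOR
After move 4 (U'): U=GRWY F=OGGG R=OYOR B=BYWB L=RBOR
After move 5 (U'): U=RYGW F=RBGG R=OGOR B=OYWB L=BYOR
After move 6 (F'): F=BGRG U=RYOO R=WGWR D=YRYB L=BWOG
After move 7 (U'): U=YORO F=BWRG R=BGWR B=WGWB L=OYOG
Query: R face = BGWR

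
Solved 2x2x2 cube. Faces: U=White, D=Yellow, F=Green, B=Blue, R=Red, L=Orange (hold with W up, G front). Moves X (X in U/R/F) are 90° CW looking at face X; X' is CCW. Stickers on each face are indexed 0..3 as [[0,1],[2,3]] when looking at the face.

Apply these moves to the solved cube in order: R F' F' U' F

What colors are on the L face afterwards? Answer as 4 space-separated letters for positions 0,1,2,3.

After move 1 (R): R=RRRR U=WGWG F=GYGY D=YBYB B=WBWB
After move 2 (F'): F=YYGG U=WGRR R=BRYR D=OOYB L=OGOW
After move 3 (F'): F=YGYG U=WGBY R=OROR D=GWYB L=OROR
After move 4 (U'): U=GYWB F=ORYG R=YGOR B=ORWB L=WBOR
After move 5 (F): F=YOGR U=GYRB R=WGBR D=OYYB L=WGOW
Query: L face = WGOW

Answer: W G O W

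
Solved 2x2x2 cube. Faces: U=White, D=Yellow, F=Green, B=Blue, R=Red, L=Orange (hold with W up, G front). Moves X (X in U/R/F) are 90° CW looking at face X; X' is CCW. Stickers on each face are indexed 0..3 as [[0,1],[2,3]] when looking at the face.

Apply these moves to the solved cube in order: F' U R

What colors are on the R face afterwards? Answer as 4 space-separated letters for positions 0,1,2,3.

Answer: Y B R B

Derivation:
After move 1 (F'): F=GGGG U=WWRR R=YRYR D=OOYY L=OWOW
After move 2 (U): U=RWRW F=YRGG R=BBYR B=OWBB L=GGOW
After move 3 (R): R=YBRB U=RRRG F=YOGY D=OBYO B=WWWB
Query: R face = YBRB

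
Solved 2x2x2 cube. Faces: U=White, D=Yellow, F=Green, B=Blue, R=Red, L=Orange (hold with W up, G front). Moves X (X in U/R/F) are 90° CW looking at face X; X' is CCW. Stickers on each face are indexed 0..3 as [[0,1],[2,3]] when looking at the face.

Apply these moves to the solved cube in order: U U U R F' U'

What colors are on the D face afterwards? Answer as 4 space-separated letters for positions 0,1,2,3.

Answer: B O Y R

Derivation:
After move 1 (U): U=WWWW F=RRGG R=BBRR B=OOBB L=GGOO
After move 2 (U): U=WWWW F=BBGG R=OORR B=GGBB L=RROO
After move 3 (U): U=WWWW F=OOGG R=GGRR B=RRBB L=BBOO
After move 4 (R): R=RGRG U=WOWG F=OYGY D=YBYR B=WRWB
After move 5 (F'): F=YYOG U=WORR R=BGYG D=BOYR L=BGOW
After move 6 (U'): U=ORWR F=BGOG R=YYYG B=BGWB L=WROW
Query: D face = BOYR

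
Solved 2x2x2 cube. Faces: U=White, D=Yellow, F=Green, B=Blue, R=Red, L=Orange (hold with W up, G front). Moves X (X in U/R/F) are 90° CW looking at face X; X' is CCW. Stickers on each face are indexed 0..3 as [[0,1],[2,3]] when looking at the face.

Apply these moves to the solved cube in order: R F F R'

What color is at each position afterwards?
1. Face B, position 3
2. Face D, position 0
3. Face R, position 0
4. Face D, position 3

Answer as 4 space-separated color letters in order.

Answer: B G R G

Derivation:
After move 1 (R): R=RRRR U=WGWG F=GYGY D=YBYB B=WBWB
After move 2 (F): F=GGYY U=WGOO R=WRGR D=RRYB L=OYOB
After move 3 (F): F=YGYG U=WGBY R=OROR D=GWYB L=OROR
After move 4 (R'): R=RROO U=WWBW F=YGYY D=GGYG B=BBWB
Query 1: B[3] = B
Query 2: D[0] = G
Query 3: R[0] = R
Query 4: D[3] = G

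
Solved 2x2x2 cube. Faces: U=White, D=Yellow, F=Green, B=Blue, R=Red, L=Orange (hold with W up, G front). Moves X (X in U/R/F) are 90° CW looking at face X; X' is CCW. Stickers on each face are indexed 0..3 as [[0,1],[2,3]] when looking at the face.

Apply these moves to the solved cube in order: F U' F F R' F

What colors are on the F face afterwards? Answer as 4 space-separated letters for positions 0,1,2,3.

Answer: Y G R O

Derivation:
After move 1 (F): F=GGGG U=WWOO R=WRWR D=RRYY L=OYOY
After move 2 (U'): U=WOWO F=OYGG R=GGWR B=WRBB L=BBOY
After move 3 (F): F=GOGY U=WOYB R=WGOR D=WGYY L=BROR
After move 4 (F): F=GGYO U=WORR R=YGBR D=OWYY L=BWOG
After move 5 (R'): R=GRYB U=WBRW F=GOYR D=OGYO B=YRWB
After move 6 (F): F=YGRO U=WBGW R=RRWB D=YGYO L=BOOG
Query: F face = YGRO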